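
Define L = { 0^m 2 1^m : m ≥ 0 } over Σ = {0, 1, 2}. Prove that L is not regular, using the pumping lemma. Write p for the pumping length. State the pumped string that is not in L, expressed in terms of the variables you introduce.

Toward a contradiction, assume L is regular with pumping length p.
Take w = 0^p 2 1^p ∈ L with |w| = 2p+1 ≥ p.
By the pumping lemma, w = xyz with |xy| ≤ p and |y| ≥ 1.
Because |xy| ≤ p and w begins with p copies of 0, we have y = 0^k with 1 ≤ k ≤ p.
Pump with i = 2: xy^2z = 0^{p+k} 2 1^p, which would require p+k = p. But k ≥ 1, so xy^2z ∉ L.
Contradiction. Therefore L is not regular.

0^{p+k} 2 1^p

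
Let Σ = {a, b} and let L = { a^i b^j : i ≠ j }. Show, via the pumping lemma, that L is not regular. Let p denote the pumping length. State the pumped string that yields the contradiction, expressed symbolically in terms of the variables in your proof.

Toward a contradiction, assume L is regular with pumping length p.
Choose w = a^p b^{p+p!}. Since p ≠ p+p!, w ∈ L; and |w| ≥ p.
By the pumping lemma, w = xyz with |xy| ≤ p and y is nonempty.
The first p characters of w are a's, so xy (and hence y) consists only of a's. Write y = a^k, 1 ≤ k ≤ p.
Since 1 ≤ k ≤ p, k divides p!; set t = 1 + p!/k. Then xy^t z has p + (p!/k)·k = p + p! copies of a. Now the a-count equals the b-count, so i ≠ j fails. So xy^t z = a^{p+p!} b^{p+p!} ∉ L.
This contradicts the pumping lemma, so L is not regular.

a^{p+p!} b^{p+p!}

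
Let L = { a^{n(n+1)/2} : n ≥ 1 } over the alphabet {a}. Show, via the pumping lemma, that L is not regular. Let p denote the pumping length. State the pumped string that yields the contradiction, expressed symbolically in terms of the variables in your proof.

Toward a contradiction, assume L is regular with pumping length p.
Take w = a^{p(p+1)/2} ∈ L with |w| = p(p+1)/2 ≥ p.
By the pumping lemma, w = xyz with |xy| ≤ p and |y| ≥ 1.
Then y = a^k for some k with 1 ≤ k ≤ p.
Pump with i = 2: xy^2z = a^{p(p+1)/2+k}. Since 1 ≤ k ≤ p, p(p+1)/2 < p(p+1)/2+k ≤ p(p+1)/2+p < (p+1)(p+2)/2, so p(p+1)/2+k is strictly between consecutive triangular numbers. So xy^2z ∉ L.
This is a contradiction; hence L is not regular.

a^{p(p+1)/2+k}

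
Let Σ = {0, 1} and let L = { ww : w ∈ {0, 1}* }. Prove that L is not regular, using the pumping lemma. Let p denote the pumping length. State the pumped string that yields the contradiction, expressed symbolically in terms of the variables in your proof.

Assume L is regular; let p be its pumping constant.
Take w = 0^p 1^p 0^p 1^p = uu where u = 0^p1^p; then w ∈ L and |w| = 4p ≥ p.
By the pumping lemma, w = xyz with |xy| ≤ p and |y| > 0.
Because |xy| ≤ p and w begins with p copies of 0, we have y = 0^k with 1 ≤ k ≤ p.
Pump with i = 2: xy^2z = 0^{p+k} 1^p 0^p 1^p, of length 4p+k. Suppose this equals vv. The string starts with 0 and ends with 1, so v does too; thus the boundary between the two copies of v is a 1→0 transition. There is exactly one such transition, at position 2p+k, so |v| = 2p+k and |vv| = 4p+2k ≠ 4p+k since k ≥ 1. So xy^2z ∉ L.
Contradiction. Therefore L is not regular.

0^{p+k} 1^p 0^p 1^p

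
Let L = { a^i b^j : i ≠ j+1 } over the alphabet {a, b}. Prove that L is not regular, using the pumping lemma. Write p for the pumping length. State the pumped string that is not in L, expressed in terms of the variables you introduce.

Assume L is regular. Let p be the pumping length given by the pumping lemma.
Choose w = a^p b^{p+p!-1}. Since p ≠ (p+p!-1)+1 = p+p!, w ∈ L; and |w| ≥ p.
The pumping lemma gives a decomposition w = xyz where |xy| ≤ p and |y| > 0.
Because |xy| ≤ p and w begins with p copies of a, we have y = a^k with 1 ≤ k ≤ p.
Since 1 ≤ k ≤ p, k divides p!; set t = 1 + p!/k. Then xy^t z has p + (p!/k)·k = p + p! copies of a. Now the a-count is p+p! and (b-count)+1 = (p+p!-1)+1 = p+p!, so i ≠ j+1 fails. So xy^t z = a^{p+p!} b^{p+p!-1} ∉ L.
Contradiction. Therefore L is not regular.

a^{p+p!} b^{p+p!-1}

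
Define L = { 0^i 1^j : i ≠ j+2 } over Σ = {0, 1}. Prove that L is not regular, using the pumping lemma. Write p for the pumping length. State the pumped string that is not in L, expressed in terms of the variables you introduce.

0^{p+p!} 1^{p+p!-2}

Assume L is regular. Let p be the pumping length given by the pumping lemma.
Choose w = 0^p 1^{p+p!-2}. Since p ≠ (p+p!-2)+2 = p+p!, w ∈ L; and |w| ≥ p.
The pumping lemma gives a decomposition w = xyz where |xy| ≤ p and |y| ≥ 1.
The first p characters of w are 0's, so xy (and hence y) consists only of 0's. Write y = 0^k, 1 ≤ k ≤ p.
Since 1 ≤ k ≤ p, k divides p!; set t = 1 + p!/k. Then xy^t z has p + (p!/k)·k = p + p! copies of 0. Now the 0-count is p+p! and (1-count)+2 = (p+p!-2)+2 = p+p!, so i ≠ j+2 fails. So xy^t z = 0^{p+p!} 1^{p+p!-2} ∉ L.
This is a contradiction; hence L is not regular.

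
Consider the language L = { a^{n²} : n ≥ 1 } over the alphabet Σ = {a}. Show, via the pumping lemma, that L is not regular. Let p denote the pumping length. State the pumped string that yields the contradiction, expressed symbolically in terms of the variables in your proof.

a^{p²+k}

Toward a contradiction, assume L is regular with pumping length p.
Take w = a^{p²} ∈ L with |w| = p² ≥ p.
By the pumping lemma, w = xyz with |xy| ≤ p and |y| > 0.
Then y = a^k for some k with 1 ≤ k ≤ p.
Pump with i = 2: xy^2z = a^{p²+k}. Since 1 ≤ k ≤ p, p² < p²+k ≤ p²+p < (p+1)², so p²+k lies strictly between consecutive squares and is not a perfect square. So xy^2z ∉ L.
This contradicts the pumping lemma, so L is not regular.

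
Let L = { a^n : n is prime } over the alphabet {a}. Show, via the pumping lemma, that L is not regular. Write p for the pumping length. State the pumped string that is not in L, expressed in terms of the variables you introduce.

a^{q(1+k)}

Toward a contradiction, assume L is regular with pumping length p.
Let q be a prime with q ≥ p+2 (infinitely many primes exist), and take w = a^q ∈ L with |w| = q ≥ p.
Write w = xyz as guaranteed by the lemma, with |xy| ≤ p and |y| > 0.
Then y = a^k for some k with 1 ≤ k ≤ p.
Since 1 ≤ k ≤ p, |xz| = q-k. Pump with i = q+1: |xy^{q+1}z| = (q-k)+(q+1)k = q+qk = q(1+k), which is composite (both factors ≥ 2). So xy^{q+1}z = a^{q(1+k)} ∉ L.
This contradicts the pumping lemma, so L is not regular.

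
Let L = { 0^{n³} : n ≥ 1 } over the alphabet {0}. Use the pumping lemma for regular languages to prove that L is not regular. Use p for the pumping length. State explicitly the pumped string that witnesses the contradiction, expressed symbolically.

Suppose for contradiction that L is regular, and let p be the pumping length.
Take w = 0^{p³} ∈ L with |w| = p³ ≥ p.
The pumping lemma gives a decomposition w = xyz where |xy| ≤ p and y is nonempty.
Then y = 0^k for some k with 1 ≤ k ≤ p.
Pump with i = 2: xy^2z = 0^{p³+k}. Since 1 ≤ k ≤ p, p³ < p³+k ≤ p³+p < p³+3p²+3p+1 = (p+1)³, so p³+k is not a perfect cube. So xy^2z ∉ L.
This is a contradiction; hence L is not regular.

0^{p³+k}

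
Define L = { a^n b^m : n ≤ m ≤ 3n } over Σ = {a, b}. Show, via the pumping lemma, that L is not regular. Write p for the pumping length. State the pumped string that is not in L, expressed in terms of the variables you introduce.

a^{p+k} b^p

Toward a contradiction, assume L is regular with pumping length p.
Take w = a^p b^p ∈ L (since p ≤ p ≤ 3p), with |w| = 2p ≥ p.
The pumping lemma gives a decomposition w = xyz where |xy| ≤ p and |y| ≥ 1.
Since the first p symbols of w are all a's and |xy| ≤ p, y lies entirely in the leading a-block: y = a^k for some k with 1 ≤ k ≤ p.
Pump with i = 2: xy^2z = a^{p+k} b^p. Now n = p+k > p = m, so the condition n ≤ m fails. Thus xy^2z ∉ L.
This is a contradiction; hence L is not regular.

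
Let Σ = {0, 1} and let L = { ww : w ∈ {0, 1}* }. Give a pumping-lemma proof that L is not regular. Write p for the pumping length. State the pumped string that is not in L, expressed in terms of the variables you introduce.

Suppose for contradiction that L is regular, and let p be the pumping length.
Take w = 0^p 1^p 0^p 1^p = uu where u = 0^p1^p; then w ∈ L and |w| = 4p ≥ p.
The pumping lemma gives a decomposition w = xyz where |xy| ≤ p and y is nonempty.
Since the first p symbols of w are all 0's and |xy| ≤ p, y lies entirely in the leading 0-block: y = 0^k for some k with 1 ≤ k ≤ p.
Pump with i = 2: xy^2z = 0^{p+k} 1^p 0^p 1^p, of length 4p+k. Suppose this equals vv. The string starts with 0 and ends with 1, so v does too; thus the boundary between the two copies of v is a 1→0 transition. There is exactly one such transition, at position 2p+k, so |v| = 2p+k and |vv| = 4p+2k ≠ 4p+k since k ≥ 1. So xy^2z ∉ L.
Contradiction. Therefore L is not regular.

0^{p+k} 1^p 0^p 1^p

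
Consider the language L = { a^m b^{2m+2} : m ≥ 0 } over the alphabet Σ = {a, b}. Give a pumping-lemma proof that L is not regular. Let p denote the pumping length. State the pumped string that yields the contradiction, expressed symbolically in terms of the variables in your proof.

a^{p+k} b^{2p+2}

Toward a contradiction, assume L is regular with pumping length p.
Let w = a^p b^{2p+2} ∈ L; note |w| = 3p+2 ≥ p.
The pumping lemma gives a decomposition w = xyz where |xy| ≤ p and |y| ≥ 1.
Because |xy| ≤ p and w begins with p copies of a, we have y = a^k with 1 ≤ k ≤ p.
Pump with i = 2: xy^2z = a^{p+k} b^{2p+2}. For this to lie in L we would need 2p+2 = 2(p+k)+2, which forces k = 0. But k ≥ 1, so xy^2z ∉ L.
This contradicts the pumping lemma, so L is not regular.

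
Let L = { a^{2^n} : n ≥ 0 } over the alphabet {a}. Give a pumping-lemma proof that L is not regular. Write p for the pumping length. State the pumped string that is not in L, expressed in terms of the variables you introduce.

a^{2^p+k}

Toward a contradiction, assume L is regular with pumping length p.
Take w = a^{2^p} ∈ L with |w| = 2^p ≥ p.
By the pumping lemma, w = xyz with |xy| ≤ p and |y| ≥ 1.
Then y = a^k for some k with 1 ≤ k ≤ p.
Pump with i = 2: xy^2z = a^{2^p+k}. Since 1 ≤ k ≤ p < 2^p, we have 2^p < 2^p+k < 2^{p+1}, so 2^p+k is not a power of 2. So xy^2z ∉ L.
This contradicts the pumping lemma, so L is not regular.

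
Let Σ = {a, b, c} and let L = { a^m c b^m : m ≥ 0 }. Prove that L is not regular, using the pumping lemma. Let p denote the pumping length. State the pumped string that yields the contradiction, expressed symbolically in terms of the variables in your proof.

a^{p+k} c b^p

Assume L is regular; let p be its pumping constant.
Take w = a^p c b^p ∈ L with |w| = 2p+1 ≥ p.
By the pumping lemma, w = xyz with |xy| ≤ p and |y| > 0.
The first p characters of w are a's, so xy (and hence y) consists only of a's. Write y = a^k, 1 ≤ k ≤ p.
Pump with i = 2: xy^2z = a^{p+k} c b^p, which would require p+k = p. But k ≥ 1, so xy^2z ∉ L.
Contradiction. Therefore L is not regular.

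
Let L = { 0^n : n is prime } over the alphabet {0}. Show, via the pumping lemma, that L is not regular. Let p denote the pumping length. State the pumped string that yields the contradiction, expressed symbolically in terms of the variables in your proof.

Assume L is regular; let p be its pumping constant.
Let q be a prime with q ≥ p+2 (infinitely many primes exist), and take w = 0^q ∈ L with |w| = q ≥ p.
By the pumping lemma, w = xyz with |xy| ≤ p and y is nonempty.
Then y = 0^k for some k with 1 ≤ k ≤ p.
Since 1 ≤ k ≤ p, |xz| = q-k. Pump with i = q+1: |xy^{q+1}z| = (q-k)+(q+1)k = q+qk = q(1+k), which is composite (both factors ≥ 2). So xy^{q+1}z = 0^{q(1+k)} ∉ L.
This is a contradiction; hence L is not regular.

0^{q(1+k)}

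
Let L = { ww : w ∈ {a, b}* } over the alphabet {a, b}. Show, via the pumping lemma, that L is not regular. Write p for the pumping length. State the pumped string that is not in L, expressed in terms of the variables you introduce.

a^{p+k} b^p a^p b^p

Assume L is regular. Let p be the pumping length given by the pumping lemma.
Take w = a^p b^p a^p b^p = uu where u = a^pb^p; then w ∈ L and |w| = 4p ≥ p.
The pumping lemma gives a decomposition w = xyz where |xy| ≤ p and |y| ≥ 1.
Since the first p symbols of w are all a's and |xy| ≤ p, y lies entirely in the leading a-block: y = a^k for some k with 1 ≤ k ≤ p.
Pump with i = 2: xy^2z = a^{p+k} b^p a^p b^p, of length 4p+k. Suppose this equals vv. The string starts with a and ends with b, so v does too; thus the boundary between the two copies of v is a b→a transition. There is exactly one such transition, at position 2p+k, so |v| = 2p+k and |vv| = 4p+2k ≠ 4p+k since k ≥ 1. So xy^2z ∉ L.
This is a contradiction; hence L is not regular.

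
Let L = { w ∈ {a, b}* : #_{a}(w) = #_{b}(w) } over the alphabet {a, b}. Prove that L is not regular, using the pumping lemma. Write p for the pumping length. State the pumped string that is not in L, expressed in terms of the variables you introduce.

Toward a contradiction, assume L is regular with pumping length p.
Choose w = a^p b^p ∈ L with |w| = 2p ≥ p.
By the pumping lemma, w = xyz with |xy| ≤ p and |y| > 0.
Since the first p symbols of w are all a's and |xy| ≤ p, y lies entirely in the leading a-block: y = a^k for some k with 1 ≤ k ≤ p.
Pump with i = 2: xy^2z = a^{p+k} b^p has p+k occurrences of a but only p of b. Since k ≥ 1 the counts differ, so xy^2z ∉ L.
This is a contradiction; hence L is not regular.

a^{p+k} b^p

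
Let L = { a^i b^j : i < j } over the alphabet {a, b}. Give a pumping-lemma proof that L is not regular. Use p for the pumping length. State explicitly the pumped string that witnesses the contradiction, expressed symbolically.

Assume L is regular; let p be its pumping constant.
Choose w = a^p b^{p+1} ∈ L, with |w| = 2p+1 ≥ p.
Write w = xyz as guaranteed by the lemma, with |xy| ≤ p and y is nonempty.
Because |xy| ≤ p and w begins with p copies of a, we have y = a^k with 1 ≤ k ≤ p.
Consider xy^2z = a^{p+k} b^{p+1}. Since k ≥ 1, the a-count p+k is at least p+1, so i < j fails; thus xy^2z ∉ L.
Contradiction. Therefore L is not regular.

a^{p+k} b^{p+1}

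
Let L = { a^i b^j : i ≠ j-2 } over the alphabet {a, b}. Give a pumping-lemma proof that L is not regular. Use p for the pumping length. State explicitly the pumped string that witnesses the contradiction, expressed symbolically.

a^{p+p!} b^{p+p!+2}

Suppose for contradiction that L is regular, and let p be the pumping length.
Choose w = a^p b^{p+p!+2}. Since p ≠ (p+p!+2)-2 = p+p!, w ∈ L; and |w| ≥ p.
By the pumping lemma, w = xyz with |xy| ≤ p and |y| ≥ 1.
Since the first p symbols of w are all a's and |xy| ≤ p, y lies entirely in the leading a-block: y = a^k for some k with 1 ≤ k ≤ p.
Since 1 ≤ k ≤ p, k divides p!; set t = 1 + p!/k. Then xy^t z has p + (p!/k)·k = p + p! copies of a. Now the a-count is p+p! and (b-count)-2 = (p+p!+2)-2 = p+p!, so i ≠ j-2 fails. So xy^t z = a^{p+p!} b^{p+p!+2} ∉ L.
Contradiction. Therefore L is not regular.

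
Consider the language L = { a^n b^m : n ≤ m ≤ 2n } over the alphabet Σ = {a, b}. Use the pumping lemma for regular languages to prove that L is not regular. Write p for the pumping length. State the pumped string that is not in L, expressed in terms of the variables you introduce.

Assume L is regular; let p be its pumping constant.
Take w = a^p b^p ∈ L (since p ≤ p ≤ 2p), with |w| = 2p ≥ p.
By the pumping lemma, w = xyz with |xy| ≤ p and |y| ≥ 1.
Because |xy| ≤ p and w begins with p copies of a, we have y = a^k with 1 ≤ k ≤ p.
Pump with i = 2: xy^2z = a^{p+k} b^p. Now n = p+k > p = m, so the condition n ≤ m fails. Thus xy^2z ∉ L.
Contradiction. Therefore L is not regular.

a^{p+k} b^p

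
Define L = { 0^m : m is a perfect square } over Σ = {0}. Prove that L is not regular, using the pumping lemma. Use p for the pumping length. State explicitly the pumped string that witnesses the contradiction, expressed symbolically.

0^{p²+k}

Suppose for contradiction that L is regular, and let p be the pumping length.
Take w = 0^{p²} ∈ L with |w| = p² ≥ p.
By the pumping lemma, w = xyz with |xy| ≤ p and |y| > 0.
Then y = 0^k for some k with 1 ≤ k ≤ p.
Pump with i = 2: xy^2z = 0^{p²+k}. Since 1 ≤ k ≤ p, p² < p²+k ≤ p²+p < (p+1)², so p²+k lies strictly between consecutive squares and is not a perfect square. So xy^2z ∉ L.
Contradiction. Therefore L is not regular.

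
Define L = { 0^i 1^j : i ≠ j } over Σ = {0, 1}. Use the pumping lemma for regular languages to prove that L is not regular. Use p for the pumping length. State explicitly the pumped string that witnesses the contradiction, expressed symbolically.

0^{p+p!} 1^{p+p!}

Suppose for contradiction that L is regular, and let p be the pumping length.
Choose w = 0^p 1^{p+p!}. Since p ≠ p+p!, w ∈ L; and |w| ≥ p.
Write w = xyz as guaranteed by the lemma, with |xy| ≤ p and |y| ≥ 1.
Since the first p symbols of w are all 0's and |xy| ≤ p, y lies entirely in the leading 0-block: y = 0^k for some k with 1 ≤ k ≤ p.
Since 1 ≤ k ≤ p, k divides p!; set t = 1 + p!/k. Then xy^t z has p + (p!/k)·k = p + p! copies of 0. Now the 0-count equals the 1-count, so i ≠ j fails. So xy^t z = 0^{p+p!} 1^{p+p!} ∉ L.
Contradiction. Therefore L is not regular.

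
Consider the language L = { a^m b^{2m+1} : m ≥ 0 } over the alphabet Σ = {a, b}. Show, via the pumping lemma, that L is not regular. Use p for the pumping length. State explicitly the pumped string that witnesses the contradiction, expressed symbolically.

a^{p+k} b^{2p+1}

Suppose for contradiction that L is regular, and let p be the pumping length.
Take w = a^p b^{2p+1}. Then w ∈ L and |w| = 3p+1 ≥ p.
The pumping lemma gives a decomposition w = xyz where |xy| ≤ p and |y| ≥ 1.
Because |xy| ≤ p and w begins with p copies of a, we have y = a^k with 1 ≤ k ≤ p.
Pump with i = 2: xy^2z = a^{p+k} b^{2p+1}. For this to lie in L we would need 2p+1 = 2(p+k)+1, which forces k = 0. But k ≥ 1, so xy^2z ∉ L.
This contradicts the pumping lemma, so L is not regular.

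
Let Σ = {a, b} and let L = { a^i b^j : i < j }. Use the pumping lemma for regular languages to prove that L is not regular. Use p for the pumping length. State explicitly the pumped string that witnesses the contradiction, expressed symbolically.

a^{p+k} b^{p+1}

Suppose for contradiction that L is regular, and let p be the pumping length.
Choose w = a^p b^{p+1} ∈ L, with |w| = 2p+1 ≥ p.
By the pumping lemma, w = xyz with |xy| ≤ p and |y| > 0.
The first p characters of w are a's, so xy (and hence y) consists only of a's. Write y = a^k, 1 ≤ k ≤ p.
Consider xy^2z = a^{p+k} b^{p+1}. Since k ≥ 1, the a-count p+k is at least p+1, so i < j fails; thus xy^2z ∉ L.
This contradicts the pumping lemma, so L is not regular.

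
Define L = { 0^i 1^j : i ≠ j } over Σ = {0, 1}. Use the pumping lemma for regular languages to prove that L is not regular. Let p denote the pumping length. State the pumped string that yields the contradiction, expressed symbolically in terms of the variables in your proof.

Suppose for contradiction that L is regular, and let p be the pumping length.
Choose w = 0^p 1^{p+p!}. Since p ≠ p+p!, w ∈ L; and |w| ≥ p.
Write w = xyz as guaranteed by the lemma, with |xy| ≤ p and |y| > 0.
Since the first p symbols of w are all 0's and |xy| ≤ p, y lies entirely in the leading 0-block: y = 0^k for some k with 1 ≤ k ≤ p.
Since 1 ≤ k ≤ p, k divides p!; set t = 1 + p!/k. Then xy^t z has p + (p!/k)·k = p + p! copies of 0. Now the 0-count equals the 1-count, so i ≠ j fails. So xy^t z = 0^{p+p!} 1^{p+p!} ∉ L.
This contradicts the pumping lemma, so L is not regular.

0^{p+p!} 1^{p+p!}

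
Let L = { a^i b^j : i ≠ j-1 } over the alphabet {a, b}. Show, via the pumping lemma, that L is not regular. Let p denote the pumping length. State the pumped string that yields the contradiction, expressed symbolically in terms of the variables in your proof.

Assume L is regular; let p be its pumping constant.
Choose w = a^p b^{p+p!+1}. Since p ≠ (p+p!+1)-1 = p+p!, w ∈ L; and |w| ≥ p.
Write w = xyz as guaranteed by the lemma, with |xy| ≤ p and |y| ≥ 1.
Since the first p symbols of w are all a's and |xy| ≤ p, y lies entirely in the leading a-block: y = a^k for some k with 1 ≤ k ≤ p.
Since 1 ≤ k ≤ p, k divides p!; set t = 1 + p!/k. Then xy^t z has p + (p!/k)·k = p + p! copies of a. Now the a-count is p+p! and (b-count)-1 = (p+p!+1)-1 = p+p!, so i ≠ j-1 fails. So xy^t z = a^{p+p!} b^{p+p!+1} ∉ L.
Contradiction. Therefore L is not regular.

a^{p+p!} b^{p+p!+1}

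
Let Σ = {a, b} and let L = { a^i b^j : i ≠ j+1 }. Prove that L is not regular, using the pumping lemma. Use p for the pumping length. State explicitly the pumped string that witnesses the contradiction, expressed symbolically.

a^{p+p!} b^{p+p!-1}

Toward a contradiction, assume L is regular with pumping length p.
Choose w = a^p b^{p+p!-1}. Since p ≠ (p+p!-1)+1 = p+p!, w ∈ L; and |w| ≥ p.
By the pumping lemma, w = xyz with |xy| ≤ p and |y| ≥ 1.
Because |xy| ≤ p and w begins with p copies of a, we have y = a^k with 1 ≤ k ≤ p.
Since 1 ≤ k ≤ p, k divides p!; set t = 1 + p!/k. Then xy^t z has p + (p!/k)·k = p + p! copies of a. Now the a-count is p+p! and (b-count)+1 = (p+p!-1)+1 = p+p!, so i ≠ j+1 fails. So xy^t z = a^{p+p!} b^{p+p!-1} ∉ L.
This is a contradiction; hence L is not regular.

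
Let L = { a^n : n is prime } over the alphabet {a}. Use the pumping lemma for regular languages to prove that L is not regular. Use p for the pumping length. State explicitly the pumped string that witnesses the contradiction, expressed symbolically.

a^{q(1+k)}

Toward a contradiction, assume L is regular with pumping length p.
Let q be a prime with q ≥ p+2 (infinitely many primes exist), and take w = a^q ∈ L with |w| = q ≥ p.
Write w = xyz as guaranteed by the lemma, with |xy| ≤ p and |y| > 0.
Then y = a^k for some k with 1 ≤ k ≤ p.
Since 1 ≤ k ≤ p, |xz| = q-k. Pump with i = q+1: |xy^{q+1}z| = (q-k)+(q+1)k = q+qk = q(1+k), which is composite (both factors ≥ 2). So xy^{q+1}z = a^{q(1+k)} ∉ L.
Contradiction. Therefore L is not regular.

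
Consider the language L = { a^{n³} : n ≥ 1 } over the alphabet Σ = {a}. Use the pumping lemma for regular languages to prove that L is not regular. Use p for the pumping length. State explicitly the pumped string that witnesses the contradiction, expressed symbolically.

Assume L is regular; let p be its pumping constant.
Take w = a^{p³} ∈ L with |w| = p³ ≥ p.
By the pumping lemma, w = xyz with |xy| ≤ p and |y| > 0.
Then y = a^k for some k with 1 ≤ k ≤ p.
Pump with i = 2: xy^2z = a^{p³+k}. Since 1 ≤ k ≤ p, p³ < p³+k ≤ p³+p < p³+3p²+3p+1 = (p+1)³, so p³+k is not a perfect cube. So xy^2z ∉ L.
Contradiction. Therefore L is not regular.

a^{p³+k}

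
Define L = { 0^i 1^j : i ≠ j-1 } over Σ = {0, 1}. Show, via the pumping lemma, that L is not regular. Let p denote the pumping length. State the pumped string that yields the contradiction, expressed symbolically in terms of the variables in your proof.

0^{p+p!} 1^{p+p!+1}

Toward a contradiction, assume L is regular with pumping length p.
Choose w = 0^p 1^{p+p!+1}. Since p ≠ (p+p!+1)-1 = p+p!, w ∈ L; and |w| ≥ p.
By the pumping lemma, w = xyz with |xy| ≤ p and |y| > 0.
Because |xy| ≤ p and w begins with p copies of 0, we have y = 0^k with 1 ≤ k ≤ p.
Since 1 ≤ k ≤ p, k divides p!; set t = 1 + p!/k. Then xy^t z has p + (p!/k)·k = p + p! copies of 0. Now the 0-count is p+p! and (1-count)-1 = (p+p!+1)-1 = p+p!, so i ≠ j-1 fails. So xy^t z = 0^{p+p!} 1^{p+p!+1} ∉ L.
This is a contradiction; hence L is not regular.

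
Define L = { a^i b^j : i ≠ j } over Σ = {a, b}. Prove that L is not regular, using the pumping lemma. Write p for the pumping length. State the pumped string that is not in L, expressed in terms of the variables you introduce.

a^{p+p!} b^{p+p!}

Assume L is regular; let p be its pumping constant.
Choose w = a^p b^{p+p!}. Since p ≠ p+p!, w ∈ L; and |w| ≥ p.
The pumping lemma gives a decomposition w = xyz where |xy| ≤ p and |y| ≥ 1.
Because |xy| ≤ p and w begins with p copies of a, we have y = a^k with 1 ≤ k ≤ p.
Since 1 ≤ k ≤ p, k divides p!; set t = 1 + p!/k. Then xy^t z has p + (p!/k)·k = p + p! copies of a. Now the a-count equals the b-count, so i ≠ j fails. So xy^t z = a^{p+p!} b^{p+p!} ∉ L.
This contradicts the pumping lemma, so L is not regular.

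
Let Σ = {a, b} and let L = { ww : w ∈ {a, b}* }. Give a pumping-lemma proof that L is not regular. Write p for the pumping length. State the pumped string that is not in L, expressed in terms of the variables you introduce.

a^{p+k} b^p a^p b^p

Assume L is regular. Let p be the pumping length given by the pumping lemma.
Take w = a^p b^p a^p b^p = uu where u = a^pb^p; then w ∈ L and |w| = 4p ≥ p.
By the pumping lemma, w = xyz with |xy| ≤ p and |y| > 0.
Since the first p symbols of w are all a's and |xy| ≤ p, y lies entirely in the leading a-block: y = a^k for some k with 1 ≤ k ≤ p.
Pump with i = 2: xy^2z = a^{p+k} b^p a^p b^p, of length 4p+k. Suppose this equals vv. The string starts with a and ends with b, so v does too; thus the boundary between the two copies of v is a b→a transition. There is exactly one such transition, at position 2p+k, so |v| = 2p+k and |vv| = 4p+2k ≠ 4p+k since k ≥ 1. So xy^2z ∉ L.
Contradiction. Therefore L is not regular.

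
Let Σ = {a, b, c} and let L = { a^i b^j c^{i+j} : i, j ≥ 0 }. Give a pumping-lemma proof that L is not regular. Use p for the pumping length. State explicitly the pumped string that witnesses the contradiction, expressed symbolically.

Toward a contradiction, assume L is regular with pumping length p.
Take w = a^p b^p c^{2p} ∈ L (with i=j=p, i+j=2p), |w| = 4p ≥ p.
By the pumping lemma, w = xyz with |xy| ≤ p and |y| ≥ 1.
The first p characters of w are a's, so xy (and hence y) consists only of a's. Write y = a^k, 1 ≤ k ≤ p.
Consider xy^2z = a^{p+k} b^p c^{2p}. Now the a- and b-counts sum to 2p+k, but the c-count is 2p ≠ 2p+k. So xy^2z ∉ L.
This is a contradiction; hence L is not regular.

a^{p+k} b^p c^{2p}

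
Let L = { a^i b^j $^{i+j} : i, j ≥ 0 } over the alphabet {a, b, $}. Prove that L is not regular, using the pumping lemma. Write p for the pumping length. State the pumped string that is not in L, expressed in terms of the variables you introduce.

a^{p+k} b^p $^{2p}

Assume L is regular. Let p be the pumping length given by the pumping lemma.
Take w = a^p b^p $^{2p} ∈ L (with i=j=p, i+j=2p), |w| = 4p ≥ p.
Write w = xyz as guaranteed by the lemma, with |xy| ≤ p and y is nonempty.
Since the first p symbols of w are all a's and |xy| ≤ p, y lies entirely in the leading a-block: y = a^k for some k with 1 ≤ k ≤ p.
Consider xy^2z = a^{p+k} b^p $^{2p}. Now the a- and b-counts sum to 2p+k, but the $-count is 2p ≠ 2p+k. So xy^2z ∉ L.
Contradiction. Therefore L is not regular.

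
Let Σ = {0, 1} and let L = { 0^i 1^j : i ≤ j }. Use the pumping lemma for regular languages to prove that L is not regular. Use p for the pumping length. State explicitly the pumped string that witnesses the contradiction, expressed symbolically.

Suppose for contradiction that L is regular, and let p be the pumping length.
Choose w = 0^p 1^p ∈ L, with |w| = 2p ≥ p.
Write w = xyz as guaranteed by the lemma, with |xy| ≤ p and y is nonempty.
The first p characters of w are 0's, so xy (and hence y) consists only of 0's. Write y = 0^k, 1 ≤ k ≤ p.
Consider xy^2z = 0^{p+k} 1^p. Since k ≥ 1, the 0-count p+k exceeds the 1-count p, so i ≤ j fails; thus xy^2z ∉ L.
This contradicts the pumping lemma, so L is not regular.

0^{p+k} 1^p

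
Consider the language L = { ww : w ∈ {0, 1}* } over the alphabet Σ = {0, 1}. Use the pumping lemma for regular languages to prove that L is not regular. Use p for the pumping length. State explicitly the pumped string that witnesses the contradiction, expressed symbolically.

Suppose for contradiction that L is regular, and let p be the pumping length.
Take w = 0^p 1^p 0^p 1^p = uu where u = 0^p1^p; then w ∈ L and |w| = 4p ≥ p.
The pumping lemma gives a decomposition w = xyz where |xy| ≤ p and y is nonempty.
Because |xy| ≤ p and w begins with p copies of 0, we have y = 0^k with 1 ≤ k ≤ p.
Pump with i = 2: xy^2z = 0^{p+k} 1^p 0^p 1^p, of length 4p+k. Suppose this equals vv. The string starts with 0 and ends with 1, so v does too; thus the boundary between the two copies of v is a 1→0 transition. There is exactly one such transition, at position 2p+k, so |v| = 2p+k and |vv| = 4p+2k ≠ 4p+k since k ≥ 1. So xy^2z ∉ L.
This is a contradiction; hence L is not regular.

0^{p+k} 1^p 0^p 1^p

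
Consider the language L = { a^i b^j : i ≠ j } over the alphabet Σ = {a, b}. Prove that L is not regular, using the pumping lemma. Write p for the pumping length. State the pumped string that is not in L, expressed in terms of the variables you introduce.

Assume L is regular. Let p be the pumping length given by the pumping lemma.
Choose w = a^p b^{p+p!}. Since p ≠ p+p!, w ∈ L; and |w| ≥ p.
The pumping lemma gives a decomposition w = xyz where |xy| ≤ p and y is nonempty.
Since the first p symbols of w are all a's and |xy| ≤ p, y lies entirely in the leading a-block: y = a^k for some k with 1 ≤ k ≤ p.
Since 1 ≤ k ≤ p, k divides p!; set t = 1 + p!/k. Then xy^t z has p + (p!/k)·k = p + p! copies of a. Now the a-count equals the b-count, so i ≠ j fails. So xy^t z = a^{p+p!} b^{p+p!} ∉ L.
This contradicts the pumping lemma, so L is not regular.

a^{p+p!} b^{p+p!}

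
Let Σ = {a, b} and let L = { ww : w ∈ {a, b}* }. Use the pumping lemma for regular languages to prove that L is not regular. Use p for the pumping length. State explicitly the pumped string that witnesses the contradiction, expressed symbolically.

a^{p+k} b^p a^p b^p

Suppose for contradiction that L is regular, and let p be the pumping length.
Take w = a^p b^p a^p b^p = uu where u = a^pb^p; then w ∈ L and |w| = 4p ≥ p.
The pumping lemma gives a decomposition w = xyz where |xy| ≤ p and |y| > 0.
Since the first p symbols of w are all a's and |xy| ≤ p, y lies entirely in the leading a-block: y = a^k for some k with 1 ≤ k ≤ p.
Pump with i = 2: xy^2z = a^{p+k} b^p a^p b^p, of length 4p+k. Suppose this equals vv. The string starts with a and ends with b, so v does too; thus the boundary between the two copies of v is a b→a transition. There is exactly one such transition, at position 2p+k, so |v| = 2p+k and |vv| = 4p+2k ≠ 4p+k since k ≥ 1. So xy^2z ∉ L.
This contradicts the pumping lemma, so L is not regular.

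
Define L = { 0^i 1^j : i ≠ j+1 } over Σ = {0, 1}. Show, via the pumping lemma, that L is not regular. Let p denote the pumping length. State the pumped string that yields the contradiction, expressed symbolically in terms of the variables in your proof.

Assume L is regular. Let p be the pumping length given by the pumping lemma.
Choose w = 0^p 1^{p+p!-1}. Since p ≠ (p+p!-1)+1 = p+p!, w ∈ L; and |w| ≥ p.
Write w = xyz as guaranteed by the lemma, with |xy| ≤ p and y is nonempty.
The first p characters of w are 0's, so xy (and hence y) consists only of 0's. Write y = 0^k, 1 ≤ k ≤ p.
Since 1 ≤ k ≤ p, k divides p!; set t = 1 + p!/k. Then xy^t z has p + (p!/k)·k = p + p! copies of 0. Now the 0-count is p+p! and (1-count)+1 = (p+p!-1)+1 = p+p!, so i ≠ j+1 fails. So xy^t z = 0^{p+p!} 1^{p+p!-1} ∉ L.
Contradiction. Therefore L is not regular.

0^{p+p!} 1^{p+p!-1}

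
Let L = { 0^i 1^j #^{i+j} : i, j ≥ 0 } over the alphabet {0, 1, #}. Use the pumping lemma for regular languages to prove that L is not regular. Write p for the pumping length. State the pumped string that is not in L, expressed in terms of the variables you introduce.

0^{p+k} 1^p #^{2p}

Suppose for contradiction that L is regular, and let p be the pumping length.
Take w = 0^p 1^p #^{2p} ∈ L (with i=j=p, i+j=2p), |w| = 4p ≥ p.
Write w = xyz as guaranteed by the lemma, with |xy| ≤ p and |y| ≥ 1.
The first p characters of w are 0's, so xy (and hence y) consists only of 0's. Write y = 0^k, 1 ≤ k ≤ p.
Consider xy^2z = 0^{p+k} 1^p #^{2p}. Now the 0- and 1-counts sum to 2p+k, but the #-count is 2p ≠ 2p+k. So xy^2z ∉ L.
This is a contradiction; hence L is not regular.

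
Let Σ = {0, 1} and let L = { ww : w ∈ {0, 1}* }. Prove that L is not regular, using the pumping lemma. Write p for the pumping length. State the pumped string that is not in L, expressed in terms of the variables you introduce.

Suppose for contradiction that L is regular, and let p be the pumping length.
Take w = 0^p 1^p 0^p 1^p = uu where u = 0^p1^p; then w ∈ L and |w| = 4p ≥ p.
By the pumping lemma, w = xyz with |xy| ≤ p and y is nonempty.
Since the first p symbols of w are all 0's and |xy| ≤ p, y lies entirely in the leading 0-block: y = 0^k for some k with 1 ≤ k ≤ p.
Pump with i = 2: xy^2z = 0^{p+k} 1^p 0^p 1^p, of length 4p+k. Suppose this equals vv. The string starts with 0 and ends with 1, so v does too; thus the boundary between the two copies of v is a 1→0 transition. There is exactly one such transition, at position 2p+k, so |v| = 2p+k and |vv| = 4p+2k ≠ 4p+k since k ≥ 1. So xy^2z ∉ L.
This is a contradiction; hence L is not regular.

0^{p+k} 1^p 0^p 1^p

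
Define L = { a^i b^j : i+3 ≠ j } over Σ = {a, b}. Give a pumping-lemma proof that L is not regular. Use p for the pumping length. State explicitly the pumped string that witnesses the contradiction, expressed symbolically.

a^{p+p!} b^{p+p!+3}

Suppose for contradiction that L is regular, and let p be the pumping length.
Choose w = a^p b^{p+p!+3}. Since p ≠ (p+p!+3)-3 = p+p!, w ∈ L; and |w| ≥ p.
By the pumping lemma, w = xyz with |xy| ≤ p and |y| > 0.
The first p characters of w are a's, so xy (and hence y) consists only of a's. Write y = a^k, 1 ≤ k ≤ p.
Since 1 ≤ k ≤ p, k divides p!; set t = 1 + p!/k. Then xy^t z has p + (p!/k)·k = p + p! copies of a. Now the a-count is p+p! and (b-count)-3 = (p+p!+3)-3 = p+p!, so i+3 ≠ j fails. So xy^t z = a^{p+p!} b^{p+p!+3} ∉ L.
This contradicts the pumping lemma, so L is not regular.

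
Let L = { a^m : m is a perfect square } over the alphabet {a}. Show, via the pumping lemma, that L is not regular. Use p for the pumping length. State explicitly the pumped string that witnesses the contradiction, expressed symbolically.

a^{p²+k}

Suppose for contradiction that L is regular, and let p be the pumping length.
Take w = a^{p²} ∈ L with |w| = p² ≥ p.
The pumping lemma gives a decomposition w = xyz where |xy| ≤ p and |y| ≥ 1.
Then y = a^k for some k with 1 ≤ k ≤ p.
Pump with i = 2: xy^2z = a^{p²+k}. Since 1 ≤ k ≤ p, p² < p²+k ≤ p²+p < (p+1)², so p²+k lies strictly between consecutive squares and is not a perfect square. So xy^2z ∉ L.
This is a contradiction; hence L is not regular.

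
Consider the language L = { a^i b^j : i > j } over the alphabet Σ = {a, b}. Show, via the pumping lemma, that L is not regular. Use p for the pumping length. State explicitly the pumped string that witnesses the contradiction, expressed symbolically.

Assume L is regular. Let p be the pumping length given by the pumping lemma.
Choose w = a^{p+1} b^p ∈ L, with |w| = 2p+1 ≥ p.
By the pumping lemma, w = xyz with |xy| ≤ p and |y| ≥ 1.
Since the first p symbols of w are all a's and |xy| ≤ p, y lies entirely in the leading a-block: y = a^k for some k with 1 ≤ k ≤ p.
Consider xy^0z = xz = a^{p+1-k} b^p. Since k ≥ 1, the a-count p+1-k is at most p, so i > j fails; thus xz ∉ L.
This contradicts the pumping lemma, so L is not regular.

a^{p+1-k} b^p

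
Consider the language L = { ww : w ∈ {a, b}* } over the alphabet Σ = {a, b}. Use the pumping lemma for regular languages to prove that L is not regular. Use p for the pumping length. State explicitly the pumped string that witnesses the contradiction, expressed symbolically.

Assume L is regular; let p be its pumping constant.
Take w = a^p b^p a^p b^p = uu where u = a^pb^p; then w ∈ L and |w| = 4p ≥ p.
Write w = xyz as guaranteed by the lemma, with |xy| ≤ p and |y| > 0.
Because |xy| ≤ p and w begins with p copies of a, we have y = a^k with 1 ≤ k ≤ p.
Pump with i = 2: xy^2z = a^{p+k} b^p a^p b^p, of length 4p+k. Suppose this equals vv. The string starts with a and ends with b, so v does too; thus the boundary between the two copies of v is a b→a transition. There is exactly one such transition, at position 2p+k, so |v| = 2p+k and |vv| = 4p+2k ≠ 4p+k since k ≥ 1. So xy^2z ∉ L.
This contradicts the pumping lemma, so L is not regular.

a^{p+k} b^p a^p b^p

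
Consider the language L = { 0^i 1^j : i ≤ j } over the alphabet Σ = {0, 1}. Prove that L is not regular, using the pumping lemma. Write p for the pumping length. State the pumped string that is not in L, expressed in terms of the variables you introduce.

Toward a contradiction, assume L is regular with pumping length p.
Choose w = 0^p 1^p ∈ L, with |w| = 2p ≥ p.
The pumping lemma gives a decomposition w = xyz where |xy| ≤ p and y is nonempty.
Because |xy| ≤ p and w begins with p copies of 0, we have y = 0^k with 1 ≤ k ≤ p.
Consider xy^2z = 0^{p+k} 1^p. Since k ≥ 1, the 0-count p+k exceeds the 1-count p, so i ≤ j fails; thus xy^2z ∉ L.
This is a contradiction; hence L is not regular.

0^{p+k} 1^p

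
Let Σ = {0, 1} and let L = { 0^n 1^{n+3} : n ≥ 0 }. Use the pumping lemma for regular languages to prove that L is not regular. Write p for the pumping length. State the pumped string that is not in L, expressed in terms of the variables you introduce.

0^{p+k} 1^{p+3}

Assume L is regular; let p be its pumping constant.
Let w = 0^p 1^{p+3} ∈ L; note |w| = 2p+3 ≥ p.
Write w = xyz as guaranteed by the lemma, with |xy| ≤ p and |y| > 0.
Because |xy| ≤ p and w begins with p copies of 0, we have y = 0^k with 1 ≤ k ≤ p.
Pump with i = 2: xy^2z = 0^{p+k} 1^{p+3}. For this to lie in L we would need p+3 = (p+k)+3, which forces k = 0. But k ≥ 1, so xy^2z ∉ L.
Contradiction. Therefore L is not regular.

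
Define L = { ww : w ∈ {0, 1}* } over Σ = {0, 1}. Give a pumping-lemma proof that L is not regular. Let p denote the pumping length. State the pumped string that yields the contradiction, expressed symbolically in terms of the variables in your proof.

Suppose for contradiction that L is regular, and let p be the pumping length.
Take w = 0^p 1^p 0^p 1^p = uu where u = 0^p1^p; then w ∈ L and |w| = 4p ≥ p.
The pumping lemma gives a decomposition w = xyz where |xy| ≤ p and |y| > 0.
Because |xy| ≤ p and w begins with p copies of 0, we have y = 0^k with 1 ≤ k ≤ p.
Pump with i = 2: xy^2z = 0^{p+k} 1^p 0^p 1^p, of length 4p+k. Suppose this equals vv. The string starts with 0 and ends with 1, so v does too; thus the boundary between the two copies of v is a 1→0 transition. There is exactly one such transition, at position 2p+k, so |v| = 2p+k and |vv| = 4p+2k ≠ 4p+k since k ≥ 1. So xy^2z ∉ L.
This contradicts the pumping lemma, so L is not regular.

0^{p+k} 1^p 0^p 1^p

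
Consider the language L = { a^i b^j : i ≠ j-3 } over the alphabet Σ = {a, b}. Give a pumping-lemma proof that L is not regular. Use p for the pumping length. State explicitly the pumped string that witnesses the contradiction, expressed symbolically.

a^{p+p!} b^{p+p!+3}

Suppose for contradiction that L is regular, and let p be the pumping length.
Choose w = a^p b^{p+p!+3}. Since p ≠ (p+p!+3)-3 = p+p!, w ∈ L; and |w| ≥ p.
Write w = xyz as guaranteed by the lemma, with |xy| ≤ p and |y| ≥ 1.
Because |xy| ≤ p and w begins with p copies of a, we have y = a^k with 1 ≤ k ≤ p.
Since 1 ≤ k ≤ p, k divides p!; set t = 1 + p!/k. Then xy^t z has p + (p!/k)·k = p + p! copies of a. Now the a-count is p+p! and (b-count)-3 = (p+p!+3)-3 = p+p!, so i ≠ j-3 fails. So xy^t z = a^{p+p!} b^{p+p!+3} ∉ L.
This contradicts the pumping lemma, so L is not regular.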